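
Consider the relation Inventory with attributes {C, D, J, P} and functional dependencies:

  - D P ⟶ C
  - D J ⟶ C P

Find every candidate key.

{D, J}

Attributes D, J never appear on any right-hand side, so every candidate key must contain {D, J}.
{D, J}⁺ = {C, D, J, P}, which is all of the schema, so {D, J} is the only candidate key.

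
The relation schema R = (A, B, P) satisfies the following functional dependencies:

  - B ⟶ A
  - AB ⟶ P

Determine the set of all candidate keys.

(B)

Attribute B never appears on the right-hand side of any dependency, so B must belong to every candidate key.
{B}⁺ = {A, B, P}, which is all of the schema, so {B} is the only candidate key.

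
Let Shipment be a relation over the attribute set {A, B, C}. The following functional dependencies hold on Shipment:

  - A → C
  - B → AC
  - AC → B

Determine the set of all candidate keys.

{A}⁺: A→C adds C; AC→B adds B → {A, B, C}.
{B}⁺: B→AC adds A, C → {A, B, C}.

{A}; {B}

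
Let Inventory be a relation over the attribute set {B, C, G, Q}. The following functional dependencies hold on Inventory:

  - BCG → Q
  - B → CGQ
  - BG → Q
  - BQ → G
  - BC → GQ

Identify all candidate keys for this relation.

Attribute B never appears on the right-hand side of any dependency, so B must belong to every candidate key.
{B}⁺ = {B, C, G, Q}, which is all of the schema, so {B} is the only candidate key.

{B}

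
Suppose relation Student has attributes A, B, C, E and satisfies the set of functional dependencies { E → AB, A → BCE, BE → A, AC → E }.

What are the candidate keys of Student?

{A}⁺: A→BCE adds B, C, E → {A, B, C, E}.
{E}⁺: E→AB adds A, B; A→BCE adds C → {A, B, C, E}.

{A}, {E}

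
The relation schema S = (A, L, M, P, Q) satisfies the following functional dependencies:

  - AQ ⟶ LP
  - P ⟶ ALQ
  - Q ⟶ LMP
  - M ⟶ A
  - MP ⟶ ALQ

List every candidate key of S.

(P), (Q)

{P}⁺: P→ALQ adds A, L, Q; Q→LMP adds M → {A, L, M, P, Q}.
{Q}⁺: Q→LMP adds L, M, P; M→A adds A → {A, L, M, P, Q}.
Any other superkey contains one of these as a subset, so there are no further candidate keys.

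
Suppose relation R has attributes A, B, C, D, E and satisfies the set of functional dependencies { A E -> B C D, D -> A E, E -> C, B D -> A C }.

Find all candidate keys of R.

D, AE

{D}⁺: D→AE adds A, E; E→C adds C; AE→BCD adds B → {A, B, C, D, E}.
{A, E}⁺: AE→BCD adds B, C, D → {A, B, C, D, E}. Minimal: {E}⁺ = {C, E}; {A}⁺ = {A} — none reach the full schema.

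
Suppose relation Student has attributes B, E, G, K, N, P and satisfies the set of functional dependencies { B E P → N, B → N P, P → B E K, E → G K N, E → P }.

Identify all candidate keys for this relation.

{B}⁺: B→NP adds N, P; P→BEK adds E, K; E→GKN adds G → {B, E, G, K, N, P}.
{E}⁺: E→GKN adds G, K, N; E→P adds P; P→BEK adds B → {B, E, G, K, N, P}.
{P}⁺: P→BEK adds B, E, K; E→GKN adds G, N → {B, E, G, K, N, P}.
Any other superkey contains one of these as a subset, so there are no further candidate keys.

{B}; {E}; {P}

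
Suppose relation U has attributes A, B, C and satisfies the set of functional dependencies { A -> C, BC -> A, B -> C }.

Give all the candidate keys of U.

{B}

Attribute B never appears on the right-hand side of any dependency, so B must belong to every candidate key.
{B}⁺ = {A, B, C}, which is all of the schema, so {B} is the only candidate key.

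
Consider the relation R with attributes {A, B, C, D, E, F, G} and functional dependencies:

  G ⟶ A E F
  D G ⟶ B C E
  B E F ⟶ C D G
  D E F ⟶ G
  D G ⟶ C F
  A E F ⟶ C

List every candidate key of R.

{B, G}⁺: G→AEF adds A, E, F; BEF→CDG adds C, D → {A, B, C, D, E, F, G}. Minimal: {G}⁺ = {A, C, E, F, G}; {B}⁺ = {B} — none reach the full schema.
{D, G}⁺: G→AEF adds A, E, F; DG→BCE adds B, C → {A, B, C, D, E, F, G}. Minimal: {G}⁺ = {A, C, E, F, G}; {D}⁺ = {D} — none reach the full schema.
{B, E, F}⁺: BEF→CDG adds C, D, G; G→AEF adds A → {A, B, C, D, E, F, G}. Minimal: {E, F}⁺ = {E, F}; {B, F}⁺ = {B, F}; {B, E}⁺ = {B, E} — none reach the full schema.
{D, E, F}⁺: DEF→G adds G; DG→CF adds C; G→AEF adds A; DG→BCE adds B → {A, B, C, D, E, F, G}. Minimal: {E, F}⁺ = {E, F}; {D, F}⁺ = {D, F}; {D, E}⁺ = {D, E} — none reach the full schema.

{B, G}; {D, G}; {B, E, F}; {D, E, F}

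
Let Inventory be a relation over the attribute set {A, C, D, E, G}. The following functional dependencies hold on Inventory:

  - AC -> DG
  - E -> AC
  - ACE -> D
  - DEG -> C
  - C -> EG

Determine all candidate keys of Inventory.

{C}, {E}

{C}⁺: C→EG adds E, G; E→AC adds A; ACE→D adds D → {A, C, D, E, G}.
{E}⁺: E→AC adds A, C; ACE→D adds D; C→EG adds G → {A, C, D, E, G}.
Any other superkey contains one of these as a subset, so there are no further candidate keys.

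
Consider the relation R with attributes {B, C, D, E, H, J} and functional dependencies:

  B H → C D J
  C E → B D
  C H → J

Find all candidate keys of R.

{B, E, H}⁺: BH→CDJ adds C, D, J → {B, C, D, E, H, J}. Minimal: {E, H}⁺ = {E, H}; {B, H}⁺ = {B, C, D, H, J}; {B, E}⁺ = {B, E} — none reach the full schema.
{C, E, H}⁺: CE→BD adds B, D; CH→J adds J → {B, C, D, E, H, J}. Minimal: {E, H}⁺ = {E, H}; {C, H}⁺ = {C, H, J}; {C, E}⁺ = {B, C, D, E} — none reach the full schema.

{B, E, H}; {C, E, H}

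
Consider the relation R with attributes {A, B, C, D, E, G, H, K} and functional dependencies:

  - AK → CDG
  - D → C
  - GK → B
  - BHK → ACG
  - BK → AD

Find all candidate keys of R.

AEHK; BEHK; EGHK

Attributes E, H, K never appear on any right-hand side, so every candidate key must contain {E, H, K}.
{E, H, K}⁺ = {E, H, K}, which is not all of the schema, so we must add further attributes.
{A, E, H, K}⁺: AK→CDG adds C, D, G; GK→B adds B → {A, B, C, D, E, G, H, K}. Minimal: {E, H, K}⁺ = {E, H, K}; {A, H, K}⁺ = {A, B, C, D, G, H, K}; {A, E, K}⁺ = {A, B, C, D, E, G, K}; … — none reach the full schema.
{B, E, H, K}⁺: BHK→ACG adds A, C, G; BK→AD adds D → {A, B, C, D, E, G, H, K}. Minimal: {E, H, K}⁺ = {E, H, K}; {B, H, K}⁺ = {A, B, C, D, G, H, K}; {B, E, K}⁺ = {A, B, C, D, E, G, K}; … — none reach the full schema.
{E, G, H, K}⁺: GK→B adds B; BHK→ACG adds A, C; BK→AD adds D → {A, B, C, D, E, G, H, K}. Minimal: {G, H, K}⁺ = {A, B, C, D, G, H, K}; {E, H, K}⁺ = {E, H, K}; {E, G, K}⁺ = {A, B, C, D, E, G, K}; … — none reach the full schema.
Any other superkey contains one of these as a subset, so there are no further candidate keys.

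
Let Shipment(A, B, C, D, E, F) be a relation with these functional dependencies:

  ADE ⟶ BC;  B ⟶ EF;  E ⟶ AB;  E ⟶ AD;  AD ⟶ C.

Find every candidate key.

{B}⁺: B→EF adds E, F; E→AB adds A; E→AD adds D; AD→C adds C → {A, B, C, D, E, F}.
{E}⁺: E→AB adds A, B; E→AD adds D; AD→C adds C; B→EF adds F → {A, B, C, D, E, F}.
Any other superkey contains one of these as a subset, so there are no further candidate keys.

B; E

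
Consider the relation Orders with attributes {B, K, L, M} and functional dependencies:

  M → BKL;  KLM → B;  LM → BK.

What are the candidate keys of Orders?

{M}

Attribute M never appears on the right-hand side of any dependency, so M must belong to every candidate key.
{M}⁺ = {B, K, L, M}, which is all of the schema, so {M} is the only candidate key.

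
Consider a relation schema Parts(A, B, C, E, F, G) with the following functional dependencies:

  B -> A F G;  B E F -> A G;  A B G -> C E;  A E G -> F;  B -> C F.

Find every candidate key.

Attribute B never appears on the right-hand side of any dependency, so B must belong to every candidate key.
{B}⁺ = {A, B, C, E, F, G}, which is all of the schema, so {B} is the only candidate key.

{B}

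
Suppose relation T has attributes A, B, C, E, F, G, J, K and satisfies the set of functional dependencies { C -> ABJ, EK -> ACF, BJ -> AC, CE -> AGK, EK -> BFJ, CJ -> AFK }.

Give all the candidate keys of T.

Attribute E never appears on the right-hand side of any dependency, so E must belong to every candidate key.
{E}⁺ = {E}, which is not all of the schema, so we must add further attributes.
{C, E}⁺: C→ABJ adds A, B, J; CE→AGK adds G, K; EK→BFJ adds F → {A, B, C, E, F, G, J, K}. Minimal: {E}⁺ = {E}; {C}⁺ = {A, B, C, F, J, K} — none reach the full schema.
{E, K}⁺: EK→ACF adds A, C, F; CE→AGK adds G; EK→BFJ adds B, J → {A, B, C, E, F, G, J, K}. Minimal: {K}⁺ = {K}; {E}⁺ = {E} — none reach the full schema.
{B, E, J}⁺: BJ→AC adds A, C; CE→AGK adds G, K; EK→BFJ adds F → {A, B, C, E, F, G, J, K}. Minimal: {E, J}⁺ = {E, J}; {B, J}⁺ = {A, B, C, F, J, K}; {B, E}⁺ = {B, E} — none reach the full schema.

CE; EK; BEJ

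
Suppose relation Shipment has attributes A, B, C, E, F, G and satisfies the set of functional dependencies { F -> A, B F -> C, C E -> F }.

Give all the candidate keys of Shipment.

{B, C, E, G}, {B, E, F, G}

Attributes B, E, G never appear on any right-hand side, so every candidate key must contain {B, E, G}.
{B, E, G}⁺ = {B, E, G}, which is not all of the schema, so we must add further attributes.
{B, C, E, G}⁺: CE→F adds F; F→A adds A → {A, B, C, E, F, G}.
{B, E, F, G}⁺: F→A adds A; BF→C adds C → {A, B, C, E, F, G}.
Any other superkey contains one of these as a subset, so there are no further candidate keys.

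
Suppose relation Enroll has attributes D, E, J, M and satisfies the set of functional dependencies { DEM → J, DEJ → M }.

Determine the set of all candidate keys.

Attributes D, E never appear on any right-hand side, so every candidate key must contain {D, E}.
{D, E}⁺ = {D, E}, which is not all of the schema, so we must add further attributes.
{D, E, J}⁺: DEJ→M adds M → {D, E, J, M}. Minimal: {E, J}⁺ = {E, J}; {D, J}⁺ = {D, J}; {D, E}⁺ = {D, E} — none reach the full schema.
{D, E, M}⁺: DEM→J adds J → {D, E, J, M}. Minimal: {E, M}⁺ = {E, M}; {D, M}⁺ = {D, M}; {D, E}⁺ = {D, E} — none reach the full schema.
Any other superkey contains one of these as a subset, so there are no further candidate keys.

DEJ; DEM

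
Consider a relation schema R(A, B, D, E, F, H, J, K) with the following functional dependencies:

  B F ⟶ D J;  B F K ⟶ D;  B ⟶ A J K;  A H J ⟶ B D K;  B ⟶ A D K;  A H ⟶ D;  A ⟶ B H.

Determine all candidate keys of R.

AEF, BEF

{A, E, F}⁺: A→BH adds B, H; BF→DJ adds D, J; B→AJK adds K → {A, B, D, E, F, H, J, K}. Minimal: {E, F}⁺ = {E, F}; {A, F}⁺ = {A, B, D, F, H, J, K}; {A, E}⁺ = {A, B, D, E, H, J, K} — none reach the full schema.
{B, E, F}⁺: BF→DJ adds D, J; B→AJK adds A, K; A→BH adds H → {A, B, D, E, F, H, J, K}. Minimal: {E, F}⁺ = {E, F}; {B, F}⁺ = {A, B, D, F, H, J, K}; {B, E}⁺ = {A, B, D, E, H, J, K} — none reach the full schema.
Any other superkey contains one of these as a subset, so there are no further candidate keys.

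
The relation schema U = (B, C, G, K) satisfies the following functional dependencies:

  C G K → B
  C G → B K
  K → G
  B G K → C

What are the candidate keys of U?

{B, K}, {C, G}, {C, K}

{B, K}⁺: K→G adds G; BGK→C adds C → {B, C, G, K}.
{C, G}⁺: CG→BK adds B, K → {B, C, G, K}.
{C, K}⁺: K→G adds G; CGK→B adds B → {B, C, G, K}.
Any other superkey contains one of these as a subset, so there are no further candidate keys.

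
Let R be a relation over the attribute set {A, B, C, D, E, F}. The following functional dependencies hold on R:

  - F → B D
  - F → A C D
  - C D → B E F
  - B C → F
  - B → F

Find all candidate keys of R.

{B}⁺: B→F adds F; F→BD adds D; F→ACD adds A, C; CD→BEF adds E → {A, B, C, D, E, F}.
{F}⁺: F→BD adds B, D; F→ACD adds A, C; CD→BEF adds E → {A, B, C, D, E, F}.
{C, D}⁺: CD→BEF adds B, E, F; F→ACD adds A → {A, B, C, D, E, F}. Minimal: {D}⁺ = {D}; {C}⁺ = {C} — none reach the full schema.
Any other superkey contains one of these as a subset, so there are no further candidate keys.

B; F; CD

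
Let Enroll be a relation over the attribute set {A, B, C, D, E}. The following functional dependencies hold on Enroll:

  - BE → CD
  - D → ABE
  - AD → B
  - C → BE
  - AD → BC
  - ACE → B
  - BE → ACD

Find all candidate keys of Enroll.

{C}; {D}; {B, E}

{C}⁺: C→BE adds B, E; BE→ACD adds A, D → {A, B, C, D, E}.
{D}⁺: D→ABE adds A, B, E; AD→BC adds C → {A, B, C, D, E}.
{B, E}⁺: BE→CD adds C, D; D→ABE adds A → {A, B, C, D, E}.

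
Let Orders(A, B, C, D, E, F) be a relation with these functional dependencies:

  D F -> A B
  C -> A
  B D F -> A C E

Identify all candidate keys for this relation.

Attributes D, F never appear on any right-hand side, so every candidate key must contain {D, F}.
{D, F}⁺ = {A, B, C, D, E, F}, which is all of the schema, so {D, F} is the only candidate key.

(D, F)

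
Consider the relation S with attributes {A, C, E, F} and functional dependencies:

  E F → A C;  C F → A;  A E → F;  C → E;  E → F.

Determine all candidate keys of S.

{C}; {E}

{C}⁺: C→E adds E; E→F adds F; EF→AC adds A → {A, C, E, F}.
{E}⁺: E→F adds F; EF→AC adds A, C → {A, C, E, F}.
Any other superkey contains one of these as a subset, so there are no further candidate keys.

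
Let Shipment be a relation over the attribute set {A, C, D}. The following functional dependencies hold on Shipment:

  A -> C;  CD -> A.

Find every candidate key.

{A, D}⁺: A→C adds C → {A, C, D}. Minimal: {D}⁺ = {D}; {A}⁺ = {A, C} — none reach the full schema.
{C, D}⁺: CD→A adds A → {A, C, D}. Minimal: {D}⁺ = {D}; {C}⁺ = {C} — none reach the full schema.

(A, D), (C, D)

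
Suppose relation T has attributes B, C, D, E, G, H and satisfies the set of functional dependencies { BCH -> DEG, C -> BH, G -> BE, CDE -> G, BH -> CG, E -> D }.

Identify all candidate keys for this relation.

{C}⁺: C→BH adds B, H; BH→CG adds G; BCH→DEG adds D, E → {B, C, D, E, G, H}.
{B, H}⁺: BH→CG adds C, G; BCH→DEG adds D, E → {B, C, D, E, G, H}. Minimal: {H}⁺ = {H}; {B}⁺ = {B} — none reach the full schema.
{G, H}⁺: G→BE adds B, E; BH→CG adds C; E→D adds D → {B, C, D, E, G, H}. Minimal: {H}⁺ = {H}; {G}⁺ = {B, D, E, G} — none reach the full schema.

(C), (B, H), (G, H)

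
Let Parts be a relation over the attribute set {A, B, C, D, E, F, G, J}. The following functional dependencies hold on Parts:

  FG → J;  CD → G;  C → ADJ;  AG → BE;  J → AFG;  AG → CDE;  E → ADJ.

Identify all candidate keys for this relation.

{C}, {E}, {J}, {A, G}, {F, G}

{C}⁺: C→ADJ adds A, D, J; J→AFG adds F, G; AG→CDE adds E; AG→BE adds B → {A, B, C, D, E, F, G, J}.
{E}⁺: E→ADJ adds A, D, J; J→AFG adds F, G; AG→CDE adds C; AG→BE adds B → {A, B, C, D, E, F, G, J}.
{J}⁺: J→AFG adds A, F, G; AG→CDE adds C, D, E; AG→BE adds B → {A, B, C, D, E, F, G, J}.
{A, G}⁺: AG→BE adds B, E; AG→CDE adds C, D; E→ADJ adds J; J→AFG adds F → {A, B, C, D, E, F, G, J}.
{F, G}⁺: FG→J adds J; J→AFG adds A; AG→CDE adds C, D, E; AG→BE adds B → {A, B, C, D, E, F, G, J}.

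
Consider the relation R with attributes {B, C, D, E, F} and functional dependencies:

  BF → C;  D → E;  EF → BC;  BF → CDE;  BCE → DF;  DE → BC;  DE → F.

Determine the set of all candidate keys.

{D}⁺: D→E adds E; DE→BC adds B, C; DE→F adds F → {B, C, D, E, F}.
{B, F}⁺: BF→C adds C; BF→CDE adds D, E → {B, C, D, E, F}. Minimal: {F}⁺ = {F}; {B}⁺ = {B} — none reach the full schema.
{E, F}⁺: EF→BC adds B, C; BF→CDE adds D → {B, C, D, E, F}. Minimal: {F}⁺ = {F}; {E}⁺ = {E} — none reach the full schema.
{B, C, E}⁺: BCE→DF adds D, F → {B, C, D, E, F}. Minimal: {C, E}⁺ = {C, E}; {B, E}⁺ = {B, E}; {B, C}⁺ = {B, C} — none reach the full schema.
Any other superkey contains one of these as a subset, so there are no further candidate keys.

(D), (B, F), (E, F), (B, C, E)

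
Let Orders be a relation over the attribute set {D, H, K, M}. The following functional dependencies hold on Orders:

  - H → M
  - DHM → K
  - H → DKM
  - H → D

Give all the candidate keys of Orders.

{H}

Attribute H never appears on the right-hand side of any dependency, so H must belong to every candidate key.
{H}⁺ = {D, H, K, M}, which is all of the schema, so {H} is the only candidate key.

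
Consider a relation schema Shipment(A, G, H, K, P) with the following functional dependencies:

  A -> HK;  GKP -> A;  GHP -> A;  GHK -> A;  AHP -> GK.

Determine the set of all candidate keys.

{A, P}⁺: A→HK adds H, K; AHP→GK adds G → {A, G, H, K, P}. Minimal: {P}⁺ = {P}; {A}⁺ = {A, H, K} — none reach the full schema.
{G, H, P}⁺: GHP→A adds A; AHP→GK adds K → {A, G, H, K, P}. Minimal: {H, P}⁺ = {H, P}; {G, P}⁺ = {G, P}; {G, H}⁺ = {G, H} — none reach the full schema.
{G, K, P}⁺: GKP→A adds A; A→HK adds H → {A, G, H, K, P}. Minimal: {K, P}⁺ = {K, P}; {G, P}⁺ = {G, P}; {G, K}⁺ = {G, K} — none reach the full schema.
Any other superkey contains one of these as a subset, so there are no further candidate keys.

{A, P}; {G, H, P}; {G, K, P}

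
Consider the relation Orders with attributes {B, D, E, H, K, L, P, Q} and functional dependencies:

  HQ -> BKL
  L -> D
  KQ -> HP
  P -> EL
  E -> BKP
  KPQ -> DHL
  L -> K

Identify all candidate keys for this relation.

Attribute Q never appears on the right-hand side of any dependency, so Q must belong to every candidate key.
{Q}⁺ = {Q}, which is not all of the schema, so we must add further attributes.
{E, Q}⁺: E→BKP adds B, K, P; KPQ→DHL adds D, H, L → {B, D, E, H, K, L, P, Q}.
{H, Q}⁺: HQ→BKL adds B, K, L; L→D adds D; KQ→HP adds P; P→EL adds E → {B, D, E, H, K, L, P, Q}.
{K, Q}⁺: KQ→HP adds H, P; P→EL adds E, L; E→BKP adds B; KPQ→DHL adds D → {B, D, E, H, K, L, P, Q}.
{L, Q}⁺: L→D adds D; L→K adds K; KQ→HP adds H, P; P→EL adds E; E→BKP adds B → {B, D, E, H, K, L, P, Q}.
{P, Q}⁺: P→EL adds E, L; E→BKP adds B, K; KPQ→DHL adds D, H → {B, D, E, H, K, L, P, Q}.
Any other superkey contains one of these as a subset, so there are no further candidate keys.

{E, Q}, {H, Q}, {K, Q}, {L, Q}, {P, Q}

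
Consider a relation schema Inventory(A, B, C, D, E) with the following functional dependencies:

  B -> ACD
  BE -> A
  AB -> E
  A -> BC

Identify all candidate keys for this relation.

{A}, {B}

{A}⁺: A→BC adds B, C; B→ACD adds D; AB→E adds E → {A, B, C, D, E}.
{B}⁺: B→ACD adds A, C, D; AB→E adds E → {A, B, C, D, E}.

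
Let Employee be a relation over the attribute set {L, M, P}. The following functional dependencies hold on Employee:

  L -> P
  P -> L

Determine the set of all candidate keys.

Attribute M never appears on the right-hand side of any dependency, so M must belong to every candidate key.
{M}⁺ = {M}, which is not all of the schema, so we must add further attributes.
{L, M}⁺: L→P adds P → {L, M, P}. Minimal: {M}⁺ = {M}; {L}⁺ = {L, P} — none reach the full schema.
{M, P}⁺: P→L adds L → {L, M, P}. Minimal: {P}⁺ = {L, P}; {M}⁺ = {M} — none reach the full schema.

(L, M), (M, P)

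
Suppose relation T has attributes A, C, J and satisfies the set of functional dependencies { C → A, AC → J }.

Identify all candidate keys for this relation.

Attribute C never appears on the right-hand side of any dependency, so C must belong to every candidate key.
{C}⁺ = {A, C, J}, which is all of the schema, so {C} is the only candidate key.

{C}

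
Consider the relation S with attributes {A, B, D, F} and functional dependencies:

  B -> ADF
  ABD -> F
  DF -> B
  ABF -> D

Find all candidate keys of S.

{B}⁺: B→ADF adds A, D, F → {A, B, D, F}.
{D, F}⁺: DF→B adds B; B→ADF adds A → {A, B, D, F}.
Any other superkey contains one of these as a subset, so there are no further candidate keys.

B; DF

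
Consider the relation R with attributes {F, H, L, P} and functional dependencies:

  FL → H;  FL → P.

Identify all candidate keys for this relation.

{F, L}

Attributes F, L never appear on any right-hand side, so every candidate key must contain {F, L}.
{F, L}⁺ = {F, H, L, P}, which is all of the schema, so {F, L} is the only candidate key.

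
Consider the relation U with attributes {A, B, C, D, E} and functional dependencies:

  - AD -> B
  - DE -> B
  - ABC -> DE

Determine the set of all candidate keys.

{A, B, C}, {A, C, D}

Attributes A, C never appear on any right-hand side, so every candidate key must contain {A, C}.
{A, C}⁺ = {A, C}, which is not all of the schema, so we must add further attributes.
{A, B, C}⁺: ABC→DE adds D, E → {A, B, C, D, E}.
{A, C, D}⁺: AD→B adds B; ABC→DE adds E → {A, B, C, D, E}.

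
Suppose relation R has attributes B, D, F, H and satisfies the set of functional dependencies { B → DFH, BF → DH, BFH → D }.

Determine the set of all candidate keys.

{B}

Attribute B never appears on the right-hand side of any dependency, so B must belong to every candidate key.
{B}⁺ = {B, D, F, H}, which is all of the schema, so {B} is the only candidate key.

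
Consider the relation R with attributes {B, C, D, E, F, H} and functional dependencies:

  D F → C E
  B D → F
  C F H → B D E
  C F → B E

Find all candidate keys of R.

{B, D, H}, {C, F, H}, {D, F, H}

Attribute H never appears on the right-hand side of any dependency, so H must belong to every candidate key.
{H}⁺ = {H}, which is not all of the schema, so we must add further attributes.
{B, D, H}⁺: BD→F adds F; DF→CE adds C, E → {B, C, D, E, F, H}. Minimal: {D, H}⁺ = {D, H}; {B, H}⁺ = {B, H}; {B, D}⁺ = {B, C, D, E, F} — none reach the full schema.
{C, F, H}⁺: CFH→BDE adds B, D, E → {B, C, D, E, F, H}. Minimal: {F, H}⁺ = {F, H}; {C, H}⁺ = {C, H}; {C, F}⁺ = {B, C, E, F} — none reach the full schema.
{D, F, H}⁺: DF→CE adds C, E; CFH→BDE adds B → {B, C, D, E, F, H}. Minimal: {F, H}⁺ = {F, H}; {D, H}⁺ = {D, H}; {D, F}⁺ = {B, C, D, E, F} — none reach the full schema.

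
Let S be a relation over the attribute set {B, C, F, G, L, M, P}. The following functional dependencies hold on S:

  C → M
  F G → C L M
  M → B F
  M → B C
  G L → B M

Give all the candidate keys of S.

Attributes G, P never appear on any right-hand side, so every candidate key must contain {G, P}.
{G, P}⁺ = {G, P}, which is not all of the schema, so we must add further attributes.
{C, G, P}⁺: C→M adds M; M→BF adds B, F; FG→CLM adds L → {B, C, F, G, L, M, P}. Minimal: {G, P}⁺ = {G, P}; {C, P}⁺ = {B, C, F, M, P}; {C, G}⁺ = {B, C, F, G, L, M} — none reach the full schema.
{F, G, P}⁺: FG→CLM adds C, L, M; M→BF adds B → {B, C, F, G, L, M, P}. Minimal: {G, P}⁺ = {G, P}; {F, P}⁺ = {F, P}; {F, G}⁺ = {B, C, F, G, L, M} — none reach the full schema.
{G, L, P}⁺: GL→BM adds B, M; M→BF adds F; M→BC adds C → {B, C, F, G, L, M, P}. Minimal: {L, P}⁺ = {L, P}; {G, P}⁺ = {G, P}; {G, L}⁺ = {B, C, F, G, L, M} — none reach the full schema.
{G, M, P}⁺: M→BF adds B, F; M→BC adds C; FG→CLM adds L → {B, C, F, G, L, M, P}. Minimal: {M, P}⁺ = {B, C, F, M, P}; {G, P}⁺ = {G, P}; {G, M}⁺ = {B, C, F, G, L, M} — none reach the full schema.
Any other superkey contains one of these as a subset, so there are no further candidate keys.

(C, G, P); (F, G, P); (G, L, P); (G, M, P)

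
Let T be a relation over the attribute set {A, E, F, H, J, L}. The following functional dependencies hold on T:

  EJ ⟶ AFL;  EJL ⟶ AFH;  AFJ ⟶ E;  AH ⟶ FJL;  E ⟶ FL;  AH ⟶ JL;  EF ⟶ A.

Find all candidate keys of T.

{A, H}⁺: AH→FJL adds F, J, L; AFJ→E adds E → {A, E, F, H, J, L}. Minimal: {H}⁺ = {H}; {A}⁺ = {A} — none reach the full schema.
{E, H}⁺: E→FL adds F, L; EF→A adds A; AH→FJL adds J → {A, E, F, H, J, L}. Minimal: {H}⁺ = {H}; {E}⁺ = {A, E, F, L} — none reach the full schema.
{E, J}⁺: EJ→AFL adds A, F, L; EJL→AFH adds H → {A, E, F, H, J, L}. Minimal: {J}⁺ = {J}; {E}⁺ = {A, E, F, L} — none reach the full schema.
{A, F, J}⁺: AFJ→E adds E; E→FL adds L; EJL→AFH adds H → {A, E, F, H, J, L}. Minimal: {F, J}⁺ = {F, J}; {A, J}⁺ = {A, J}; {A, F}⁺ = {A, F} — none reach the full schema.

AH, EH, EJ, AFJ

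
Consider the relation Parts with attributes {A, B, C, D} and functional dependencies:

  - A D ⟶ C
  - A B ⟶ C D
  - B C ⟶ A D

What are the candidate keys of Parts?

Attribute B never appears on the right-hand side of any dependency, so B must belong to every candidate key.
{B}⁺ = {B}, which is not all of the schema, so we must add further attributes.
{A, B}⁺: AB→CD adds C, D → {A, B, C, D}. Minimal: {B}⁺ = {B}; {A}⁺ = {A} — none reach the full schema.
{B, C}⁺: BC→AD adds A, D → {A, B, C, D}. Minimal: {C}⁺ = {C}; {B}⁺ = {B} — none reach the full schema.

{A, B}, {B, C}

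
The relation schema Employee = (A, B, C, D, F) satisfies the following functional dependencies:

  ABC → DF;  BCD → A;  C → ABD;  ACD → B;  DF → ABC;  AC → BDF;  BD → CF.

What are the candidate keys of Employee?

{C}⁺: C→ABD adds A, B, D; AC→BDF adds F → {A, B, C, D, F}.
{B, D}⁺: BD→CF adds C, F; BCD→A adds A → {A, B, C, D, F}.
{D, F}⁺: DF→ABC adds A, B, C → {A, B, C, D, F}.

{C}, {B, D}, {D, F}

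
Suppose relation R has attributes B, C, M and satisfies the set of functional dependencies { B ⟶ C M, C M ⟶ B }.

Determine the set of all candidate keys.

{B}⁺: B→CM adds C, M → {B, C, M}.
{C, M}⁺: CM→B adds B → {B, C, M}.
Any other superkey contains one of these as a subset, so there are no further candidate keys.

{B}, {C, M}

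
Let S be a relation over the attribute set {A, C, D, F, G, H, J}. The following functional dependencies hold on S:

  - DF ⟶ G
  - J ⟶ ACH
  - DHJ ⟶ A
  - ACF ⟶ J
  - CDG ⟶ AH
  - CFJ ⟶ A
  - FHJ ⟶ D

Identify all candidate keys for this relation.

FJ, ACF, CDF

Attribute F never appears on the right-hand side of any dependency, so F must belong to every candidate key.
{F}⁺ = {F}, which is not all of the schema, so we must add further attributes.
{F, J}⁺: J→ACH adds A, C, H; FHJ→D adds D; DF→G adds G → {A, C, D, F, G, H, J}.
{A, C, F}⁺: ACF→J adds J; J→ACH adds H; FHJ→D adds D; DF→G adds G → {A, C, D, F, G, H, J}.
{C, D, F}⁺: DF→G adds G; CDG→AH adds A, H; ACF→J adds J → {A, C, D, F, G, H, J}.
Any other superkey contains one of these as a subset, so there are no further candidate keys.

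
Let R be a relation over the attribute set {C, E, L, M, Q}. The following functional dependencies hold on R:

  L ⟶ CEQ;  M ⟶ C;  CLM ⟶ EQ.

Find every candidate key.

{L, M}⁺: L→CEQ adds C, E, Q → {C, E, L, M, Q}. Minimal: {M}⁺ = {C, M}; {L}⁺ = {C, E, L, Q} — none reach the full schema.
No other minimal superkey exists.

(L, M)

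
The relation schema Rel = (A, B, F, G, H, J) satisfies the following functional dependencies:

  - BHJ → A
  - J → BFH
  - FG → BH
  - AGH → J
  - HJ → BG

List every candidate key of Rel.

(J), (A, F, G), (A, G, H)

{J}⁺: J→BFH adds B, F, H; HJ→BG adds G; BHJ→A adds A → {A, B, F, G, H, J}.
{A, F, G}⁺: FG→BH adds B, H; AGH→J adds J → {A, B, F, G, H, J}. Minimal: {F, G}⁺ = {B, F, G, H}; {A, G}⁺ = {A, G}; {A, F}⁺ = {A, F} — none reach the full schema.
{A, G, H}⁺: AGH→J adds J; HJ→BG adds B; J→BFH adds F → {A, B, F, G, H, J}. Minimal: {G, H}⁺ = {G, H}; {A, H}⁺ = {A, H}; {A, G}⁺ = {A, G} — none reach the full schema.
Any other superkey contains one of these as a subset, so there are no further candidate keys.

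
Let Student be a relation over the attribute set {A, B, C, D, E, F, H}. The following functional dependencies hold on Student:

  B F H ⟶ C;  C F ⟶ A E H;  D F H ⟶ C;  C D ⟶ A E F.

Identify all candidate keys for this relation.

{B, C, D}, {B, D, F, H}

Attributes B, D never appear on any right-hand side, so every candidate key must contain {B, D}.
{B, D}⁺ = {B, D}, which is not all of the schema, so we must add further attributes.
{B, C, D}⁺: CD→AEF adds A, E, F; CF→AEH adds H → {A, B, C, D, E, F, H}. Minimal: {C, D}⁺ = {A, C, D, E, F, H}; {B, D}⁺ = {B, D}; {B, C}⁺ = {B, C} — none reach the full schema.
{B, D, F, H}⁺: BFH→C adds C; CF→AEH adds A, E → {A, B, C, D, E, F, H}. Minimal: {D, F, H}⁺ = {A, C, D, E, F, H}; {B, F, H}⁺ = {A, B, C, E, F, H}; {B, D, H}⁺ = {B, D, H}; … — none reach the full schema.
Any other superkey contains one of these as a subset, so there are no further candidate keys.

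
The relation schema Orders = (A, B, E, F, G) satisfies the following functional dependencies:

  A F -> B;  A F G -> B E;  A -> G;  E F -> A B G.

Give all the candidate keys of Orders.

Attribute F never appears on the right-hand side of any dependency, so F must belong to every candidate key.
{F}⁺ = {F}, which is not all of the schema, so we must add further attributes.
{A, F}⁺: AF→B adds B; A→G adds G; AFG→BE adds E → {A, B, E, F, G}. Minimal: {F}⁺ = {F}; {A}⁺ = {A, G} — none reach the full schema.
{E, F}⁺: EF→ABG adds A, B, G → {A, B, E, F, G}. Minimal: {F}⁺ = {F}; {E}⁺ = {E} — none reach the full schema.
Any other superkey contains one of these as a subset, so there are no further candidate keys.

(A, F), (E, F)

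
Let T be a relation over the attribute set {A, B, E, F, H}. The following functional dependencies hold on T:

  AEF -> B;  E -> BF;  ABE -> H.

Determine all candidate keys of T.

{A, E}⁺: E→BF adds B, F; ABE→H adds H → {A, B, E, F, H}.

{A, E}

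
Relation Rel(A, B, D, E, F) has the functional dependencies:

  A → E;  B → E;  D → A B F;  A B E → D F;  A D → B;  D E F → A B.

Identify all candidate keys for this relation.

{D}⁺: D→ABF adds A, B, F; A→E adds E → {A, B, D, E, F}.
{A, B}⁺: A→E adds E; ABE→DF adds D, F → {A, B, D, E, F}.
Any other superkey contains one of these as a subset, so there are no further candidate keys.

{D}, {A, B}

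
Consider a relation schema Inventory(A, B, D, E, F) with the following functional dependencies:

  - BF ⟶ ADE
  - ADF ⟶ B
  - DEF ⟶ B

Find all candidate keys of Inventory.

BF; ADF; DEF

Attribute F never appears on the right-hand side of any dependency, so F must belong to every candidate key.
{F}⁺ = {F}, which is not all of the schema, so we must add further attributes.
{B, F}⁺: BF→ADE adds A, D, E → {A, B, D, E, F}. Minimal: {F}⁺ = {F}; {B}⁺ = {B} — none reach the full schema.
{A, D, F}⁺: ADF→B adds B; BF→ADE adds E → {A, B, D, E, F}. Minimal: {D, F}⁺ = {D, F}; {A, F}⁺ = {A, F}; {A, D}⁺ = {A, D} — none reach the full schema.
{D, E, F}⁺: DEF→B adds B; BF→ADE adds A → {A, B, D, E, F}. Minimal: {E, F}⁺ = {E, F}; {D, F}⁺ = {D, F}; {D, E}⁺ = {D, E} — none reach the full schema.
Any other superkey contains one of these as a subset, so there are no further candidate keys.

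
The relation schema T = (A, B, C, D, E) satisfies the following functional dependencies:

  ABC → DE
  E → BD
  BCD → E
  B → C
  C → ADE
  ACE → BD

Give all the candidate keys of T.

{B}; {C}; {E}

{B}⁺: B→C adds C; C→ADE adds A, D, E → {A, B, C, D, E}.
{C}⁺: C→ADE adds A, D, E; ACE→BD adds B → {A, B, C, D, E}.
{E}⁺: E→BD adds B, D; B→C adds C; C→ADE adds A → {A, B, C, D, E}.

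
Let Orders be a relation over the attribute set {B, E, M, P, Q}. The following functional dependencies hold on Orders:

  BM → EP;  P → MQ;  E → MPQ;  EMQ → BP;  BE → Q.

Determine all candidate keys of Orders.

{E}⁺: E→MPQ adds M, P, Q; EMQ→BP adds B → {B, E, M, P, Q}.
{B, M}⁺: BM→EP adds E, P; P→MQ adds Q → {B, E, M, P, Q}.
{B, P}⁺: P→MQ adds M, Q; BM→EP adds E → {B, E, M, P, Q}.
Any other superkey contains one of these as a subset, so there are no further candidate keys.

(E), (B, M), (B, P)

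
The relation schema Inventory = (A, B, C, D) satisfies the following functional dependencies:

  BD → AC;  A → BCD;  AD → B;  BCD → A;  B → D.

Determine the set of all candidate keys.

(A), (B)

{A}⁺: A→BCD adds B, C, D → {A, B, C, D}.
{B}⁺: B→D adds D; BD→AC adds A, C → {A, B, C, D}.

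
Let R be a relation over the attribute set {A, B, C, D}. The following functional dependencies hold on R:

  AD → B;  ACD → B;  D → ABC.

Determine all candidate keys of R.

D

{D}⁺: D→ABC adds A, B, C → {A, B, C, D}.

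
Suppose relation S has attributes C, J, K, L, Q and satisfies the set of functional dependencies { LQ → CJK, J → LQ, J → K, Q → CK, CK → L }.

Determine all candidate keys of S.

{J}⁺: J→LQ adds L, Q; J→K adds K; Q→CK adds C → {C, J, K, L, Q}.
{Q}⁺: Q→CK adds C, K; CK→L adds L; LQ→CJK adds J → {C, J, K, L, Q}.

{J}, {Q}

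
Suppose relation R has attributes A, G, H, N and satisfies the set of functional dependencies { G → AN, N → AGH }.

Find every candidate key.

{G}⁺: G→AN adds A, N; N→AGH adds H → {A, G, H, N}.
{N}⁺: N→AGH adds A, G, H → {A, G, H, N}.
Any other superkey contains one of these as a subset, so there are no further candidate keys.

{G}; {N}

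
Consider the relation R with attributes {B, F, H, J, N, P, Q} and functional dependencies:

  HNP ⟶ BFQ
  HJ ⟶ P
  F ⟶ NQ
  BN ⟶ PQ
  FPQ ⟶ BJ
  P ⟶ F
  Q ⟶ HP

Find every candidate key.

(F), (P), (Q), (B, N), (H, J)

{F}⁺: F→NQ adds N, Q; Q→HP adds H, P; HNP→BFQ adds B; FPQ→BJ adds J → {B, F, H, J, N, P, Q}.
{P}⁺: P→F adds F; F→NQ adds N, Q; FPQ→BJ adds B, J; Q→HP adds H → {B, F, H, J, N, P, Q}.
{Q}⁺: Q→HP adds H, P; P→F adds F; F→NQ adds N; FPQ→BJ adds B, J → {B, F, H, J, N, P, Q}.
{B, N}⁺: BN→PQ adds P, Q; P→F adds F; Q→HP adds H; FPQ→BJ adds J → {B, F, H, J, N, P, Q}. Minimal: {N}⁺ = {N}; {B}⁺ = {B} — none reach the full schema.
{H, J}⁺: HJ→P adds P; P→F adds F; F→NQ adds N, Q; FPQ→BJ adds B → {B, F, H, J, N, P, Q}. Minimal: {J}⁺ = {J}; {H}⁺ = {H} — none reach the full schema.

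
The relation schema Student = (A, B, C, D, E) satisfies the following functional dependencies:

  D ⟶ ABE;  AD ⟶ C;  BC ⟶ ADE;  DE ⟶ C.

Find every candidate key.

{D}; {B, C}

{D}⁺: D→ABE adds A, B, E; AD→C adds C → {A, B, C, D, E}.
{B, C}⁺: BC→ADE adds A, D, E → {A, B, C, D, E}. Minimal: {C}⁺ = {C}; {B}⁺ = {B} — none reach the full schema.
Any other superkey contains one of these as a subset, so there are no further candidate keys.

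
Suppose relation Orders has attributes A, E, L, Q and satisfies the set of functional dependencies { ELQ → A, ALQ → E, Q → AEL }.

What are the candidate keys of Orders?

Q

Attribute Q never appears on the right-hand side of any dependency, so Q must belong to every candidate key.
{Q}⁺ = {A, E, L, Q}, which is all of the schema, so {Q} is the only candidate key.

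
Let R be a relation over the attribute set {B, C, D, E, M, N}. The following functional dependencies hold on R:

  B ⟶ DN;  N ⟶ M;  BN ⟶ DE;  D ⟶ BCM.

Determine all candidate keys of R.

(B), (D)

{B}⁺: B→DN adds D, N; N→M adds M; BN→DE adds E; D→BCM adds C → {B, C, D, E, M, N}.
{D}⁺: D→BCM adds B, C, M; B→DN adds N; BN→DE adds E → {B, C, D, E, M, N}.
Any other superkey contains one of these as a subset, so there are no further candidate keys.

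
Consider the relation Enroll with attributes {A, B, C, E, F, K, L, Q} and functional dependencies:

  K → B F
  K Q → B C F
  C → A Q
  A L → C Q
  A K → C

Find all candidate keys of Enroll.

Attributes E, K, L never appear on any right-hand side, so every candidate key must contain {E, K, L}.
{E, K, L}⁺ = {B, E, F, K, L}, which is not all of the schema, so we must add further attributes.
{A, E, K, L}⁺: K→BF adds B, F; AL→CQ adds C, Q → {A, B, C, E, F, K, L, Q}.
{C, E, K, L}⁺: K→BF adds B, F; C→AQ adds A, Q → {A, B, C, E, F, K, L, Q}.
{E, K, L, Q}⁺: K→BF adds B, F; KQ→BCF adds C; C→AQ adds A → {A, B, C, E, F, K, L, Q}.
Any other superkey contains one of these as a subset, so there are no further candidate keys.

(A, E, K, L), (C, E, K, L), (E, K, L, Q)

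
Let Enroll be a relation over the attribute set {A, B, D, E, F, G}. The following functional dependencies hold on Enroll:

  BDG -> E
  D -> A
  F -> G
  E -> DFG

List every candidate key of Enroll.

{B, E}; {B, D, F}; {B, D, G}

Attribute B never appears on the right-hand side of any dependency, so B must belong to every candidate key.
{B}⁺ = {B}, which is not all of the schema, so we must add further attributes.
{B, E}⁺: E→DFG adds D, F, G; D→A adds A → {A, B, D, E, F, G}. Minimal: {E}⁺ = {A, D, E, F, G}; {B}⁺ = {B} — none reach the full schema.
{B, D, F}⁺: D→A adds A; F→G adds G; BDG→E adds E → {A, B, D, E, F, G}. Minimal: {D, F}⁺ = {A, D, F, G}; {B, F}⁺ = {B, F, G}; {B, D}⁺ = {A, B, D} — none reach the full schema.
{B, D, G}⁺: BDG→E adds E; D→A adds A; E→DFG adds F → {A, B, D, E, F, G}. Minimal: {D, G}⁺ = {A, D, G}; {B, G}⁺ = {B, G}; {B, D}⁺ = {A, B, D} — none reach the full schema.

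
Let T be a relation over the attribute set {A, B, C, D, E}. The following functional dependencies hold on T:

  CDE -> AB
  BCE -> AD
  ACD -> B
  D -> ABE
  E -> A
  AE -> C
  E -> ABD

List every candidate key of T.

{D}⁺: D→ABE adds A, B, E; AE→C adds C → {A, B, C, D, E}.
{E}⁺: E→A adds A; AE→C adds C; E→ABD adds B, D → {A, B, C, D, E}.
Any other superkey contains one of these as a subset, so there are no further candidate keys.

D, E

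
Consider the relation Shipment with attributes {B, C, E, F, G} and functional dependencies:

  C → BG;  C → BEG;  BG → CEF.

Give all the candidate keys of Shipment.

{C}⁺: C→BG adds B, G; C→BEG adds E; BG→CEF adds F → {B, C, E, F, G}.
{B, G}⁺: BG→CEF adds C, E, F → {B, C, E, F, G}. Minimal: {G}⁺ = {G}; {B}⁺ = {B} — none reach the full schema.
Any other superkey contains one of these as a subset, so there are no further candidate keys.

{C}, {B, G}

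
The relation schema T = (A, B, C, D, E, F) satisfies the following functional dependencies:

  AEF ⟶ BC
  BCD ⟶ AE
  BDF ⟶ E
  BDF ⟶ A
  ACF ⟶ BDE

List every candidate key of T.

Attribute F never appears on the right-hand side of any dependency, so F must belong to every candidate key.
{F}⁺ = {F}, which is not all of the schema, so we must add further attributes.
{A, C, F}⁺: ACF→BDE adds B, D, E → {A, B, C, D, E, F}.
{A, E, F}⁺: AEF→BC adds B, C; ACF→BDE adds D → {A, B, C, D, E, F}.
{B, D, F}⁺: BDF→E adds E; BDF→A adds A; AEF→BC adds C → {A, B, C, D, E, F}.
Any other superkey contains one of these as a subset, so there are no further candidate keys.

(A, C, F); (A, E, F); (B, D, F)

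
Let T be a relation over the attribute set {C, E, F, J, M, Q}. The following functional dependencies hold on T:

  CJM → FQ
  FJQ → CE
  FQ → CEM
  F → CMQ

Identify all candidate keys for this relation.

Attribute J never appears on the right-hand side of any dependency, so J must belong to every candidate key.
{J}⁺ = {J}, which is not all of the schema, so we must add further attributes.
{F, J}⁺: F→CMQ adds C, M, Q; FJQ→CE adds E → {C, E, F, J, M, Q}. Minimal: {J}⁺ = {J}; {F}⁺ = {C, E, F, M, Q} — none reach the full schema.
{C, J, M}⁺: CJM→FQ adds F, Q; FJQ→CE adds E → {C, E, F, J, M, Q}. Minimal: {J, M}⁺ = {J, M}; {C, M}⁺ = {C, M}; {C, J}⁺ = {C, J} — none reach the full schema.

FJ, CJM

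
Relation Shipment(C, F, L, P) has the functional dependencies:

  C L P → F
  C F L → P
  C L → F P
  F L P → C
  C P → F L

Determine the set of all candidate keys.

CL, CP, FLP

{C, L}⁺: CL→FP adds F, P → {C, F, L, P}.
{C, P}⁺: CP→FL adds F, L → {C, F, L, P}.
{F, L, P}⁺: FLP→C adds C → {C, F, L, P}.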